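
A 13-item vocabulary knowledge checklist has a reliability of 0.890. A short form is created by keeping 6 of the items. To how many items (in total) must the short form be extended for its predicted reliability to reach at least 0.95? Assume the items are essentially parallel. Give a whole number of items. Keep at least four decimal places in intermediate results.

First, r for the 6-item form: n = 6/13 = 0.4615, so r_6 = 0.4615·0.890/(1 + (0.4615 − 1)·0.890) = 0.7888
Then solve for n' with r_old = 0.7888, r_target = 0.95: n' = 0.95(1 − 0.7888)/[0.7888(1 − 0.95)] = 5.0872
Items = 5.0872 × 6 ≈ 30.52 → 31

31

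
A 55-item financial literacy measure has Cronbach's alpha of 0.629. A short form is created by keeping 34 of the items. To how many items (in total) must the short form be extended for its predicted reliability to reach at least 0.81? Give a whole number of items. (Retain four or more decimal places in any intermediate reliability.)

139

First, r for the 34-item form: n = 34/55 = 0.6182, so r_34 = 0.6182·0.629/(1 + (0.6182 − 1)·0.629) = 0.5117
Length factor from the short form to reach 0.81: n' = 0.81(1 − 0.5117) / [0.5117(1 − 0.81)] ≈ 4.0682
Items = 4.0682 × 34 ≈ 138.32 → 139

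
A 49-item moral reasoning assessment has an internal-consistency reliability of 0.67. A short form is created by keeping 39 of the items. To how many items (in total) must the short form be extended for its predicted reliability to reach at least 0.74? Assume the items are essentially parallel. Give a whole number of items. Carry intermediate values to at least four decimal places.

69

Short-form reliability: n = 39/49 = 0.7959; r_39 = n·r/(1+(n−1)r) ≈ 0.6177
Length factor from the short form to reach 0.74: n' = 0.74(1 − 0.6177) / [0.6177(1 − 0.74)] ≈ 1.7615
Items = 1.7615 × 39 ≈ 68.70 → 69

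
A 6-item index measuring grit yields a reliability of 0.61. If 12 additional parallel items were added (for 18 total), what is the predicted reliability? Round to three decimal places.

0.824

n = 18/6 = 3
Spearman-Brown: r_new = n·r / (1 + (n − 1)·r)
r_new = (3 × 0.61) / (1 + (3 − 1) × 0.61)
r_new = 1.8300 / 2.2200 ≈ 0.8243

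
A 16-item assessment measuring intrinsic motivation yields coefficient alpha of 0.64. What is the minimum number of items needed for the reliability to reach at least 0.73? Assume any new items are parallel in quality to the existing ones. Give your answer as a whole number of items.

25

n = 0.73(1 − 0.64) / [0.64(1 − 0.73)]
n = 0.2628 / 0.1728 ≈ 1.5208
1.5208 × 16 = 24.33 → 25 items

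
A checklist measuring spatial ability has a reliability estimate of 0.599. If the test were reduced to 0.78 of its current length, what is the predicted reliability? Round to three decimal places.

Apply the Spearman-Brown prophecy formula, r' = nr / [1 + (n − 1)r]:
r_new = (0.78 × 0.599) / (1 + (0.78 − 1) × 0.599)
     = 0.4672 / 0.8682 = 0.5381

0.538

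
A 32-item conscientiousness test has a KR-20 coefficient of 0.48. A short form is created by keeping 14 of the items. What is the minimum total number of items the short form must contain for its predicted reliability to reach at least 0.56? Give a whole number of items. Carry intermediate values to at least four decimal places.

45

Short-form reliability: n = 14/32 = 0.4375; r_14 = n·r/(1+(n−1)r) ≈ 0.2877
Then solve for n' with r_old = 0.2877, r_target = 0.56: n' = 0.56(1 − 0.2877)/[0.2877(1 − 0.56)] = 3.1511
Total items = 3.1511 × 14 = 44.12, rounded up to 45.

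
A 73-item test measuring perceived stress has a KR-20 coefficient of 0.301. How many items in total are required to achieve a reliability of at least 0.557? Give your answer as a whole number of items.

Rearranging the Spearman-Brown formula for n,
n = r_target (1 − r_old) / [ r_old (1 − r_target) ]
n = 0.557 × (1 − 0.301) / [ 0.301 × (1 − 0.557) ]
  = 0.389343 / 0.133343 = 2.9199
Items needed = n × 73 = 2.9199 × 73 ≈ 213.15 → round up to 214

214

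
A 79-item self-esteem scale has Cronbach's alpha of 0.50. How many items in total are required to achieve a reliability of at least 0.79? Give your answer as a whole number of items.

Spearman-Brown solved for the length factor n:
n = r*(1 − r) / [ r (1 − r*) ]
n = 0.79(1 − 0.50) / [0.50(1 − 0.79)]
n = 0.3950 / 0.1050 ≈ 3.7619
Items needed = n × 79 = 3.7619 × 79 ≈ 297.19 → round up to 298

298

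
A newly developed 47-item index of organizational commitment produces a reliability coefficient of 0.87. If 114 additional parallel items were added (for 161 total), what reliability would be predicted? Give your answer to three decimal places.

Length ratio n = 161/47 = 3.4255
Apply the Spearman-Brown prophecy formula, r' = nr / [1 + (n − 1)r]:
r_new = (3.4255 × 0.87) / (1 + (3.4255 − 1) × 0.87)
     = 2.9802 / 3.1102 = 0.9582

0.958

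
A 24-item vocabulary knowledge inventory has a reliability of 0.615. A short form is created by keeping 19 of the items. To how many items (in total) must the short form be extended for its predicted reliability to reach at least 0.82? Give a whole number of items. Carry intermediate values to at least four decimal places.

69

First, r for the 19-item form: n = 19/24 = 0.7917, so r_19 = 0.7917·0.615/(1 + (0.7917 − 1)·0.615) = 0.5584
Then solve for n' with r_old = 0.5584, r_target = 0.82: n' = 0.82(1 − 0.5584)/[0.5584(1 − 0.82)] = 3.6027
Items = 3.6027 × 19 ≈ 68.45 → 69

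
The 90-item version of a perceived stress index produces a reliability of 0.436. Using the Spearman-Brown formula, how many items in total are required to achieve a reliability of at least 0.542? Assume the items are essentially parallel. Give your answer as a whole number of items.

Invert Spearman-Brown to solve for n:
n = r*(1 − r) / [ r (1 − r*) ]
n = 0.542 × (1 − 0.436) / [ 0.436 × (1 − 0.542) ]
n = 0.305688 / 0.199688 ≈ 1.5308
Items needed = n × 90 = 1.5308 × 90 ≈ 137.77 → round up to 138

138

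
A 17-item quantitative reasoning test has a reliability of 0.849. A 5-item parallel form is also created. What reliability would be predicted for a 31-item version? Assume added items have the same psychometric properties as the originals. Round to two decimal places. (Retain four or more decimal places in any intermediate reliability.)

The 5-item form is not needed; work directly from the 17-item form with n = 31/17 = 1.8235.
r_{31} = n·r / (1 + (n − 1)·r) = 1.5482 / 1.6992 ≈ 0.9111

0.91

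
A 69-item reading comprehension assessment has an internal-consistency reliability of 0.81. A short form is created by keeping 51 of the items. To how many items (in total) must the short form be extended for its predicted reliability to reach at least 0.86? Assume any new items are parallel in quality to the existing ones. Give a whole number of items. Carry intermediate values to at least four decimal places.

First, r for the 51-item form: n = 51/69 = 0.7391, so r_51 = 0.7391·0.81/(1 + (0.7391 − 1)·0.81) = 0.7591
Then solve for n' with r_old = 0.7591, r_target = 0.86: n' = 0.86(1 − 0.7591)/[0.7591(1 − 0.86)] = 1.9494
Items = 1.9494 × 51 ≈ 99.42 → 100

100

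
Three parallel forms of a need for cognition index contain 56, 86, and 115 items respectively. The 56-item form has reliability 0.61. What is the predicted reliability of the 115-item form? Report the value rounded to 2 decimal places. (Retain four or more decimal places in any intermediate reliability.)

The 86-item form is not needed; work directly from the 56-item form with n = 115/56 = 2.0536.
r_{115} = n·r / (1 + (n − 1)·r) = 1.2527 / 1.6427 ≈ 0.7626

0.76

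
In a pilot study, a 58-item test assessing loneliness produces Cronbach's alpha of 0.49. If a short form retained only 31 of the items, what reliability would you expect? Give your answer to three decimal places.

The new length is 31/58 = 0.5345 times the old.
Spearman-Brown: r_new = n·r / (1 + (n − 1)·r)
r_new = (0.5345 × 0.49) / (1 + (0.5345 − 1) × 0.49)
r_new = 0.2619 / 0.7719 ≈ 0.3393

0.339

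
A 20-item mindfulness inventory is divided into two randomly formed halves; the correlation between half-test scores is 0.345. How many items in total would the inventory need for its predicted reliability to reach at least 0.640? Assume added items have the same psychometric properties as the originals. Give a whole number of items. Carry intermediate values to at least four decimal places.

Corrected full-test reliability: r_full = 2 × 0.345 / (1 + 0.345) ≈ 0.5130
Solve Spearman-Brown for n: n = 0.640(1 − 0.5130) / [0.5130(1 − 0.640)] = 1.6877
Required items = 1.6877 × 20 = 33.75, so 34 items.

34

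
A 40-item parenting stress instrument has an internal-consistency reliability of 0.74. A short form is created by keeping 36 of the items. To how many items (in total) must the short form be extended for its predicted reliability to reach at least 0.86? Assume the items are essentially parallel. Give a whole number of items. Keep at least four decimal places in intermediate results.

First, r for the 36-item form: n = 36/40 = 0.9000, so r_36 = 0.9000·0.74/(1 + (0.9000 − 1)·0.74) = 0.7192
Then solve for n' with r_old = 0.7192, r_target = 0.86: n' = 0.86(1 − 0.7192)/[0.7192(1 − 0.86)] = 2.3984
Total items = 2.3984 × 36 = 86.34, rounded up to 87.

87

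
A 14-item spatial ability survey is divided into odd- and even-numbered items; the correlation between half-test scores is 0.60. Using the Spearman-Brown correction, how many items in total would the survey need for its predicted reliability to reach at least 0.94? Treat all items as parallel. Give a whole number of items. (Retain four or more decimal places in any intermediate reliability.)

74

r_full = 2(0.60)/(1 + 0.60) = 0.7500
n = r_tgt(1 − r_full) / [r_full(1 − r_tgt)] = 0.94 × 0.2500 / (0.7500 × 0.06) ≈ 5.2222
Required items = 5.2222 × 14 = 73.11, so 74 items.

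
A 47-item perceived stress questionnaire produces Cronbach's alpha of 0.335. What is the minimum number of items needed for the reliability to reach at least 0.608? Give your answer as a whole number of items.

145

Invert Spearman-Brown to solve for n:
n = r*(1 − r) / [ r (1 − r*) ]
n = 0.608(1 − 0.335) / [0.335(1 − 0.608)]
  = 0.404320 / 0.131320 = 3.0789
Items needed = n × 47 = 3.0789 × 47 ≈ 144.71 → round up to 145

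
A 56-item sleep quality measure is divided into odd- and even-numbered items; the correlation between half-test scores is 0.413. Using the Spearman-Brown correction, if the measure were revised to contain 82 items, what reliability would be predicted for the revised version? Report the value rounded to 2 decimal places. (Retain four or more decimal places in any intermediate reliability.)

Full-test reliability from the split-half r: r_full = 2(0.413)/(1 + 0.413) = 0.5846
Then adjust to 82 items: n = 82/56 = 1.4643
r_new = n·r_full / (1 + (n − 1)·r_full) = 0.8560 / 1.2714 ≈ 0.6733

0.67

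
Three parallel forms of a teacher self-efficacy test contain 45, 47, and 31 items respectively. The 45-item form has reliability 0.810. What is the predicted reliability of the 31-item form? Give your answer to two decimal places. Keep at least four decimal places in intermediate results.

The 47-item form is not needed; work directly from the 45-item form with n = 31/45 = 0.6889.
r_{31} = n·r / (1 + (n − 1)·r) = 0.5580 / 0.7480 ≈ 0.7460

0.75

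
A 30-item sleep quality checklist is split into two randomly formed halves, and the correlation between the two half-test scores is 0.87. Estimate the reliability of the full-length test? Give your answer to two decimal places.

0.93

r_full = 2(0.87) / (1 + 0.87)
r_full = 1.7400 / 1.8700 ≈ 0.9305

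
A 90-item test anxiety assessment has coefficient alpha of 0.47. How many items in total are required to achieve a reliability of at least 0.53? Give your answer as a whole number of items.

n = 0.53 × (1 − 0.47) / [ 0.47 × (1 − 0.53) ]
  = 0.2809 / 0.2209 = 1.2716
Items needed = n × 90 = 1.2716 × 90 ≈ 114.44 → round up to 115

115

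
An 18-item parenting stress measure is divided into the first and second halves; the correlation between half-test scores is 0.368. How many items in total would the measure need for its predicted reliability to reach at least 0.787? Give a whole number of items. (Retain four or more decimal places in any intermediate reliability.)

58

Corrected full-test reliability: r_full = 2 × 0.368 / (1 + 0.368) ≈ 0.5380
Solve Spearman-Brown for n: n = 0.787(1 − 0.5380) / [0.5380(1 − 0.787)] = 3.1729
Required items = 3.1729 × 18 = 57.11, so 58 items.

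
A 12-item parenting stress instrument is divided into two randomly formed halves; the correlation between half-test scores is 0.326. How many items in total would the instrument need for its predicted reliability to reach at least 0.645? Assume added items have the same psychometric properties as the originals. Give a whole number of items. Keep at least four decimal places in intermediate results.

r_full = 2(0.326)/(1 + 0.326) = 0.4917
n = r_tgt(1 − r_full) / [r_full(1 − r_tgt)] = 0.645 × 0.5083 / (0.4917 × 0.355) ≈ 1.8782
Items = 1.8782 × 12 ≈ 22.54 → 23

23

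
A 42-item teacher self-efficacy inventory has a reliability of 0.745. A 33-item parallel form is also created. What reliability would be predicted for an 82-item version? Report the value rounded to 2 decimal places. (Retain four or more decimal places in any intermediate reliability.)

0.85

The 33-item form is not needed; work directly from the 42-item form with n = 82/42 = 1.9524.
r_{82} = n·r / (1 + (n − 1)·r) = 1.4545 / 1.7095 ≈ 0.8508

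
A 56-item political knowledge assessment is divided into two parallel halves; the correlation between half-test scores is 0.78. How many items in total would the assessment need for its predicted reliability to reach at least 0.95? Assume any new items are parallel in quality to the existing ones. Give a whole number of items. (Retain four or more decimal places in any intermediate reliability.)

151

Corrected full-test reliability: r_full = 2 × 0.78 / (1 + 0.78) ≈ 0.8764
n = r_tgt(1 − r_full) / [r_full(1 − r_tgt)] = 0.95 × 0.1236 / (0.8764 × 0.05) ≈ 2.6796
Items = 2.6796 × 56 ≈ 150.06 → 151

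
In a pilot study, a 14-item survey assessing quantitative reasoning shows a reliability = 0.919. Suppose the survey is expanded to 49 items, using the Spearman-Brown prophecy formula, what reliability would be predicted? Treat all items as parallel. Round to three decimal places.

0.975

Length ratio n = 49/14 = 3.5
r_new = (3.5 × 0.919) / (1 + (3.5 − 1) × 0.919)
     = 3.2165 / 3.2975 = 0.9754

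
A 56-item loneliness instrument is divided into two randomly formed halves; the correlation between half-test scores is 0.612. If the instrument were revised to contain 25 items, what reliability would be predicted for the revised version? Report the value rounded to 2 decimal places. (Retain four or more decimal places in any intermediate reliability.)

Spearman-Brown correction (n = 2): r_full = 2·0.612/(1 + 0.612) = 0.7593
Length factor from 56 to 25 items: n = 25/56 = 0.4464
r_new = n·r_full / (1 + (n − 1)·r_full) = 0.3390 / 0.5797 ≈ 0.5848

0.58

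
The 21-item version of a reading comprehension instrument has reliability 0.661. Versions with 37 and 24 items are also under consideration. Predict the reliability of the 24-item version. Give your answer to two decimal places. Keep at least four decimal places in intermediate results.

Only the ratio of lengths matters: n = 24/21 = 1.1429
r_{24} = n·r / (1 + (n − 1)·r) = 0.7555 / 1.0945 ≈ 0.6903

0.69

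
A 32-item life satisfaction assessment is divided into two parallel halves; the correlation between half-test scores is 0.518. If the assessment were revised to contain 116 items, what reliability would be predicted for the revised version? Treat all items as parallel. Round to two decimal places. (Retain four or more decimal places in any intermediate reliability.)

Spearman-Brown correction (n = 2): r_full = 2·0.518/(1 + 0.518) = 0.6825
Length factor from 32 to 116 items: n = 116/32 = 3.6250
r_new = n·r_full / (1 + (n − 1)·r_full) = 2.4741 / 2.7916 ≈ 0.8863

0.89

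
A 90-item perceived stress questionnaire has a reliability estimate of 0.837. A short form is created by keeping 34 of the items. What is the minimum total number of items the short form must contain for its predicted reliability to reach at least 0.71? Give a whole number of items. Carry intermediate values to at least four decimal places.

Short-form reliability: n = 34/90 = 0.3778; r_34 = n·r/(1+(n−1)r) ≈ 0.6599
Length factor from the short form to reach 0.71: n' = 0.71(1 − 0.6599) / [0.6599(1 − 0.71)] ≈ 1.2618
Items = 1.2618 × 34 ≈ 42.90 → 43

43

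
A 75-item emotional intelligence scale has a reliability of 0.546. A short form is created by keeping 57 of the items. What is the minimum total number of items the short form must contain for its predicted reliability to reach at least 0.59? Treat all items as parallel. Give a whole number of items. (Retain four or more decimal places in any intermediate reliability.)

Short-form reliability: n = 57/75 = 0.7600; r_57 = n·r/(1+(n−1)r) ≈ 0.4775
Length factor from the short form to reach 0.59: n' = 0.59(1 − 0.4775) / [0.4775(1 − 0.59)] ≈ 1.5746
Items = 1.5746 × 57 ≈ 89.75 → 90

90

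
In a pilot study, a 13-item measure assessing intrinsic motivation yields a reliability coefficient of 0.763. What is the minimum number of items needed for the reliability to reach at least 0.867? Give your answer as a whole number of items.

27

Spearman-Brown solved for the length factor n:
n = r*(1 − r) / [ r (1 − r*) ]
n = 0.867(1 − 0.763) / [0.763(1 − 0.867)]
n = 0.205479 / 0.101479 ≈ 2.0248
2.0248 × 13 = 26.32 → 27 items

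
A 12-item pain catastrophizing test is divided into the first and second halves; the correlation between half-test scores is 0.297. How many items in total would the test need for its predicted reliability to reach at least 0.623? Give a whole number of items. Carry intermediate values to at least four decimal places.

24

Corrected full-test reliability: r_full = 2 × 0.297 / (1 + 0.297) ≈ 0.4580
Solve Spearman-Brown for n: n = 0.623(1 − 0.4580) / [0.4580(1 − 0.623)] = 1.9556
Items = 1.9556 × 12 ≈ 23.47 → 24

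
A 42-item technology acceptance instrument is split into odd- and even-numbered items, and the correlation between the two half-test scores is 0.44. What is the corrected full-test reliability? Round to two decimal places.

0.61

r_full = 2(0.44) / (1 + 0.44)
       = 0.8800 / 1.4400 = 0.6111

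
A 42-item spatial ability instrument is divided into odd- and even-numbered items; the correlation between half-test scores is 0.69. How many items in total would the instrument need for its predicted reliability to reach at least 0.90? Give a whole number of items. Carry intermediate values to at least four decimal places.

r_full = 2(0.69)/(1 + 0.69) = 0.8166
Solve Spearman-Brown for n: n = 0.90(1 − 0.8166) / [0.8166(1 − 0.90)] = 2.0213
Required items = 2.0213 × 42 = 84.89, so 85 items.

85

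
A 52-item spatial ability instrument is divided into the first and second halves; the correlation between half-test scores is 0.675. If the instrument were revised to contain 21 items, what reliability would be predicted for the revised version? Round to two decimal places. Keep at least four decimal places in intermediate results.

Full-test reliability from the split-half r: r_full = 2(0.675)/(1 + 0.675) = 0.8060
Length factor from 52 to 21 items: n = 21/52 = 0.4038
r_new = n·r_full / (1 + (n − 1)·r_full) = 0.3255 / 0.5195 ≈ 0.6266

0.63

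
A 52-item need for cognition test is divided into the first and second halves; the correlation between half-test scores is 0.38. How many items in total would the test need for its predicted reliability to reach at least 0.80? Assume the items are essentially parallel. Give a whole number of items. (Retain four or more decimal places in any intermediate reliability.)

Corrected full-test reliability: r_full = 2 × 0.38 / (1 + 0.38) ≈ 0.5507
Solve Spearman-Brown for n: n = 0.80(1 − 0.5507) / [0.5507(1 − 0.80)] = 3.2635
Required items = 3.2635 × 52 = 169.70, so 170 items.

170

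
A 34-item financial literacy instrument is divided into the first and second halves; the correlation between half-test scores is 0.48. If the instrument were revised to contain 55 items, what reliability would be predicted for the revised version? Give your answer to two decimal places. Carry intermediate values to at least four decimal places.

0.75

Spearman-Brown correction (n = 2): r_full = 2·0.48/(1 + 0.48) = 0.6486
Then adjust to 55 items: n = 55/34 = 1.6176
r_new = n·r_full / (1 + (n − 1)·r_full) = 1.0492 / 1.4006 ≈ 0.7491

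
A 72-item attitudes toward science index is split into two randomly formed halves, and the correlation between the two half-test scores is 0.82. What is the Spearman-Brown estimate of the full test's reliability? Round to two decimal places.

Each half is half the length of the full test, so the full test is n = 2 times a half.
r_full = 2r_hh / (1 + r_hh) = 2 × 0.82 / (1 + 0.82)
       = 1.6400 / 1.8200 = 0.9011

0.90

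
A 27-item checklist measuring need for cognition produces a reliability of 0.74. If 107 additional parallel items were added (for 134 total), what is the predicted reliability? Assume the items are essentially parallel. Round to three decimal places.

n = 134/27 = 4.963
r_new = 4.963·0.74 / [1 + (4.963 − 1)·0.74]
r_new = 3.6726 / 3.9326 ≈ 0.9339

0.934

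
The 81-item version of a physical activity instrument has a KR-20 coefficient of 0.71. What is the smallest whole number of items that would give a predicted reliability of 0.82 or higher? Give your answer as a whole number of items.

n = [0.82 × 0.29] / [0.71 × 0.18]
n = 0.2378 / 0.1278 ≈ 1.8607
Items needed = n × 81 = 1.8607 × 81 ≈ 150.72 → round up to 151

151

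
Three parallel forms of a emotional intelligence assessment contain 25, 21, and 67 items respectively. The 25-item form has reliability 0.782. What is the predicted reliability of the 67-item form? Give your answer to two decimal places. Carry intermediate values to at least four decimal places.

0.91

The 21-item form is not needed; work directly from the 25-item form with n = 67/25 = 2.6800.
r_{67} = n·r / (1 + (n − 1)·r) = 2.0958 / 2.3138 ≈ 0.9058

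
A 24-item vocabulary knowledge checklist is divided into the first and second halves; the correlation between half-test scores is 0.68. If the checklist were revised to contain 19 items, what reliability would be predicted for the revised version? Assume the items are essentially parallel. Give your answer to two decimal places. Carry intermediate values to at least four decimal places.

0.77

First correct the split-half correlation to full-test reliability: r_full = 2 × 0.68 / (1 + 0.68) ≈ 0.8095
Then adjust to 19 items: n = 19/24 = 0.7917
r_new = n·r_full / (1 + (n − 1)·r_full) = 0.6409 / 0.8314 ≈ 0.7709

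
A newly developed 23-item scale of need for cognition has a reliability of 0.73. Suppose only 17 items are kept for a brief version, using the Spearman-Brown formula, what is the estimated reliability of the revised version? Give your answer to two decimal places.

0.67

The new length is 17/23 = 0.7391 times the old.
By Spearman-Brown, r_new = n r / (1 + (n − 1) r).
r_new = 0.7391·0.73 / [1 + (0.7391 − 1)·0.73]
r_new = 0.5395 / 0.8095 ≈ 0.6665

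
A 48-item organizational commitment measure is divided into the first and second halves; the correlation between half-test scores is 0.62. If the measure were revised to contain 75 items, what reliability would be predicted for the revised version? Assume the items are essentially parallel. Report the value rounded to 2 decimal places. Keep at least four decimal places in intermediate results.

First correct the split-half correlation to full-test reliability: r_full = 2 × 0.62 / (1 + 0.62) ≈ 0.7654
Then adjust to 75 items: n = 75/48 = 1.5625
r_new = n·r_full / (1 + (n − 1)·r_full) = 1.1959 / 1.4305 ≈ 0.8360

0.84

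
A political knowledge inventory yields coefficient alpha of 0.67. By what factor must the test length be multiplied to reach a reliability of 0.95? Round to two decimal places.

Spearman-Brown solved for the length factor n:
n = r*(1 − r) / [ r (1 − r*) ]
n = [0.95 × 0.33] / [0.67 × 0.05]
  = 0.3135 / 0.0335 = 9.3582

9.36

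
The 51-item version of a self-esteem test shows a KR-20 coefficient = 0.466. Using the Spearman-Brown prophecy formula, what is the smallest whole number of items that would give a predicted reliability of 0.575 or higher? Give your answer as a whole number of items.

80

n = 0.575 × (1 − 0.466) / [ 0.466 × (1 − 0.575) ]
n = 0.307050 / 0.198050 ≈ 1.5504
So the test needs 1.5504 × 51 ≈ 79.07 items; rounding up, 80.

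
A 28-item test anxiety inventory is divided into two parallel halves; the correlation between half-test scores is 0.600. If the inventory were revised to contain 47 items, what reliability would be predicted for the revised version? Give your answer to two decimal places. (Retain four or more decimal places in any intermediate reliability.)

0.83

Full-test reliability from the split-half r: r_full = 2(0.600)/(1 + 0.600) = 0.7500
Length factor from 28 to 47 items: n = 47/28 = 1.6786
r_new = n·r_full / (1 + (n − 1)·r_full) = 1.2590 / 1.5090 ≈ 0.8343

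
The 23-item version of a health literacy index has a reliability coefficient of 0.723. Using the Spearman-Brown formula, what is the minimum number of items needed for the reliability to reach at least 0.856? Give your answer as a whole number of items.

Spearman-Brown solved for the length factor n:
n = r_target (1 − r_old) / [ r_old (1 − r_target) ]
n = 0.856 × (1 − 0.723) / [ 0.723 × (1 − 0.856) ]
n = 0.237112 / 0.104112 ≈ 2.2775
So the test needs 2.2775 × 23 ≈ 52.38 items; rounding up, 53.

53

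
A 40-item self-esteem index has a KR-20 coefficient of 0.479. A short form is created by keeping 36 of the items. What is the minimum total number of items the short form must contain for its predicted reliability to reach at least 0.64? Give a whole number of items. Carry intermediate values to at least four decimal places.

78

Short-form reliability: n = 36/40 = 0.9000; r_36 = n·r/(1+(n−1)r) ≈ 0.4528
Then solve for n' with r_old = 0.4528, r_target = 0.64: n' = 0.64(1 − 0.4528)/[0.4528(1 − 0.64)] = 2.1484
Total items = 2.1484 × 36 = 77.34, rounded up to 78.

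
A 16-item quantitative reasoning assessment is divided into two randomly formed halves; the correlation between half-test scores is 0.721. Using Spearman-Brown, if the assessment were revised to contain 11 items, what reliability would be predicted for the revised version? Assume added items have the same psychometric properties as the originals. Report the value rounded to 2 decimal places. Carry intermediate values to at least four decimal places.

0.78

Full-test reliability from the split-half r: r_full = 2(0.721)/(1 + 0.721) = 0.8379
Then adjust to 11 items: n = 11/16 = 0.6875
r_new = n·r_full / (1 + (n − 1)·r_full) = 0.5761 / 0.7382 ≈ 0.7804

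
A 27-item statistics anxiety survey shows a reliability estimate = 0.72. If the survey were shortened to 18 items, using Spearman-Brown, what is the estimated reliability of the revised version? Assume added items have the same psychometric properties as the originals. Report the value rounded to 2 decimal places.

0.63

Length ratio n = 18/27 = 0.6667
r_new = (0.6667 × 0.72) / (1 + (0.6667 − 1) × 0.72)
r_new = 0.4800 / 0.7600 ≈ 0.6316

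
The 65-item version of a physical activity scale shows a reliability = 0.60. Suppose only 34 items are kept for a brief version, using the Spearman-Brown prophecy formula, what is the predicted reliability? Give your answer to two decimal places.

0.44

n = 34/65 = 0.5231
r_new = (0.5231 × 0.60) / (1 + (0.5231 − 1) × 0.60)
     = 0.3139 / 0.7139 = 0.4397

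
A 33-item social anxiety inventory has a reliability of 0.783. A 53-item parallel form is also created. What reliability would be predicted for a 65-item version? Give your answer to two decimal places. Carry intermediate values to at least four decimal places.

0.88

The 53-item form is not needed; work directly from the 33-item form with n = 65/33 = 1.9697.
r_{65} = n·r / (1 + (n − 1)·r) = 1.5423 / 1.7593 ≈ 0.8767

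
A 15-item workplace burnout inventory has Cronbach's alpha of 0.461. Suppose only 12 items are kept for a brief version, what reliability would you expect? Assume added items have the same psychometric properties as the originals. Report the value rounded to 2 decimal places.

0.41

Length ratio n = 12/15 = 0.8
By Spearman-Brown, r_new = n r / (1 + (n − 1) r).
r_new = (0.8 × 0.461) / (1 + (0.8 − 1) × 0.461)
r_new = 0.3688 / 0.9078 ≈ 0.4063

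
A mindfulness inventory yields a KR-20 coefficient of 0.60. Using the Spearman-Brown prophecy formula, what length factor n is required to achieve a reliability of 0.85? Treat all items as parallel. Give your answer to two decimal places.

3.78

n = [0.85 × 0.40] / [0.60 × 0.15]
  = 0.3400 / 0.0900 = 3.7778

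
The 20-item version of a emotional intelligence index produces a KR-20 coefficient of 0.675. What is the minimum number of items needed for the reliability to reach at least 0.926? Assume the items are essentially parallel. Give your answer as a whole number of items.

n = 0.926 × (1 − 0.675) / [ 0.675 × (1 − 0.926) ]
n = 0.300950 / 0.049950 ≈ 6.0250
So the test needs 6.0250 × 20 ≈ 120.50 items; rounding up, 121.

121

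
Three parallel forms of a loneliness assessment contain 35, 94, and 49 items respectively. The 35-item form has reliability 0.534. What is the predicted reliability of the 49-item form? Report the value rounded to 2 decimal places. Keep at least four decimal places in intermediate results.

Only the ratio of lengths matters: n = 49/35 = 1.4000
r_{49} = n·r / (1 + (n − 1)·r) = 0.7476 / 1.2136 ≈ 0.6160

0.62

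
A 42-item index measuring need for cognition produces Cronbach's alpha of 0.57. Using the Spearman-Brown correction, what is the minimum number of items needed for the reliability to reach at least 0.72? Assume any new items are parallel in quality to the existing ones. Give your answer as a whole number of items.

n = 0.72 × (1 − 0.57) / [ 0.57 × (1 − 0.72) ]
n = 0.3096 / 0.1596 ≈ 1.9398
So the test needs 1.9398 × 42 ≈ 81.47 items; rounding up, 82.

82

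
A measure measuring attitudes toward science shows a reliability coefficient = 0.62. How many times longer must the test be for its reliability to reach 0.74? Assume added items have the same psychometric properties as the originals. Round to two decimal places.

n = 0.74 × (1 − 0.62) / [ 0.62 × (1 − 0.74) ]
n = 0.2812 / 0.1612 ≈ 1.7444

1.74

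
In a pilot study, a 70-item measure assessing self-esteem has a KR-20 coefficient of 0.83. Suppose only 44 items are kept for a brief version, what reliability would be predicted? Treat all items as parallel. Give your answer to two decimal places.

n = 44/70 = 0.6286
Apply the Spearman-Brown prophecy formula, r' = nr / [1 + (n − 1)r]:
r_new = (0.6286 × 0.83) / (1 + (0.6286 − 1) × 0.83)
     = 0.5217 / 0.6917 = 0.7542

0.75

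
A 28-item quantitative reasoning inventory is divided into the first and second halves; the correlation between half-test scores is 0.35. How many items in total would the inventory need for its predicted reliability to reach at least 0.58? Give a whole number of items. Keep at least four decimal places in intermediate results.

36

r_full = 2(0.35)/(1 + 0.35) = 0.5185
Solve Spearman-Brown for n: n = 0.58(1 − 0.5185) / [0.5185(1 − 0.58)] = 1.2824
Items = 1.2824 × 28 ≈ 35.91 → 36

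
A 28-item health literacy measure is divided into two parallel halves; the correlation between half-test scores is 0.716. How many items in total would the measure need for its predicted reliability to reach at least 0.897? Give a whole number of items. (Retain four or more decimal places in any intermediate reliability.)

Corrected full-test reliability: r_full = 2 × 0.716 / (1 + 0.716) ≈ 0.8345
Solve Spearman-Brown for n: n = 0.897(1 − 0.8345) / [0.8345(1 − 0.897)] = 1.7271
Required items = 1.7271 × 28 = 48.36, so 49 items.

49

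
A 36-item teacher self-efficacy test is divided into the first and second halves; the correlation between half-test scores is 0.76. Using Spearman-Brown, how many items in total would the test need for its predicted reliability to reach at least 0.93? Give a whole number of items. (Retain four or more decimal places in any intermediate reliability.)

r_full = 2(0.76)/(1 + 0.76) = 0.8636
n = r_tgt(1 − r_full) / [r_full(1 − r_tgt)] = 0.93 × 0.1364 / (0.8636 × 0.07) ≈ 2.0984
Items = 2.0984 × 36 ≈ 75.54 → 76

76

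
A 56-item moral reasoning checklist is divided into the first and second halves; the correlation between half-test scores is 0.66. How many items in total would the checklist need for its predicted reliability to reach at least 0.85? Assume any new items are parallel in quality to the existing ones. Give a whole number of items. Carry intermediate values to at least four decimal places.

82

Corrected full-test reliability: r_full = 2 × 0.66 / (1 + 0.66) ≈ 0.7952
Solve Spearman-Brown for n: n = 0.85(1 − 0.7952) / [0.7952(1 − 0.85)] = 1.4594
Items = 1.4594 × 56 ≈ 81.73 → 82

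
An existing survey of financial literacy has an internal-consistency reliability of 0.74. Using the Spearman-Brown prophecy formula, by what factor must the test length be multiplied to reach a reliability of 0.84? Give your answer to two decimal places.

1.84

Rearranging the Spearman-Brown formula for n,
n = r*(1 − r) / [ r (1 − r*) ]
n = 0.84(1 − 0.74) / [0.74(1 − 0.84)]
n = 0.2184 / 0.1184 ≈ 1.8446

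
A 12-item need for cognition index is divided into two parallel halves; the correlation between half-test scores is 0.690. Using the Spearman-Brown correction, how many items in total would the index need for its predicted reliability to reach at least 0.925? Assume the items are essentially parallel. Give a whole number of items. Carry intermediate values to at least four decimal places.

34

r_full = 2(0.690)/(1 + 0.690) = 0.8166
Solve Spearman-Brown for n: n = 0.925(1 − 0.8166) / [0.8166(1 − 0.925)] = 2.7699
Items = 2.7699 × 12 ≈ 33.24 → 34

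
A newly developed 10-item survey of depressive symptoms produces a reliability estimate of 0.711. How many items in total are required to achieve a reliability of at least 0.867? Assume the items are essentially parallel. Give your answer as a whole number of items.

27

n = 0.867(1 − 0.711) / [0.711(1 − 0.867)]
  = 0.250563 / 0.094563 = 2.6497
2.6497 × 10 = 26.50 → 27 items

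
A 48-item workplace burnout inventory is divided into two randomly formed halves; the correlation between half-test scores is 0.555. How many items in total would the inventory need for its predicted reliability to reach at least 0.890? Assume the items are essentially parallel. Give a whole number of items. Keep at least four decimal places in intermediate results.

156

r_full = 2(0.555)/(1 + 0.555) = 0.7138
Solve Spearman-Brown for n: n = 0.890(1 − 0.7138) / [0.7138(1 − 0.890)] = 3.2441
Items = 3.2441 × 48 ≈ 155.72 → 156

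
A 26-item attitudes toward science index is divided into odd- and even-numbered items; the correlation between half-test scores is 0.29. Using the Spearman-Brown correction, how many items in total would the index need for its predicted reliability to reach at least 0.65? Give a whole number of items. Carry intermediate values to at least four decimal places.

60

Corrected full-test reliability: r_full = 2 × 0.29 / (1 + 0.29) ≈ 0.4496
Solve Spearman-Brown for n: n = 0.65(1 − 0.4496) / [0.4496(1 − 0.65)] = 2.2735
Required items = 2.2735 × 26 = 59.11, so 60 items.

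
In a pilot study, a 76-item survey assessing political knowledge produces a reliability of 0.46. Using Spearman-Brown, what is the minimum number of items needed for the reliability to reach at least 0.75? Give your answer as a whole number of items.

268

n = [0.75 × 0.54] / [0.46 × 0.25]
  = 0.4050 / 0.1150 = 3.5217
Items needed = n × 76 = 3.5217 × 76 ≈ 267.65 → round up to 268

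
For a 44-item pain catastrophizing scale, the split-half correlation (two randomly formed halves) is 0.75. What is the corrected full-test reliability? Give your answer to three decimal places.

0.857

r_full = 2r_hh / (1 + r_hh) = 2 × 0.75 / (1 + 0.75)
       = 1.5000 / 1.7500 = 0.8571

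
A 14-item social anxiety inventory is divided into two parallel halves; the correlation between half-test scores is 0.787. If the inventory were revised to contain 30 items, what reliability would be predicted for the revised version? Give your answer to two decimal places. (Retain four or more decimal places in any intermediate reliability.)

0.94

Spearman-Brown correction (n = 2): r_full = 2·0.787/(1 + 0.787) = 0.8808
Then adjust to 30 items: n = 30/14 = 2.1429
r_new = n·r_full / (1 + (n − 1)·r_full) = 1.8875 / 2.0067 ≈ 0.9406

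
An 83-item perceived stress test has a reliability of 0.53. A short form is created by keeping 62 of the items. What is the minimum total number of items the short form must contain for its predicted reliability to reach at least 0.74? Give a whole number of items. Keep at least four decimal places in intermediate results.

210

Short-form reliability: n = 62/83 = 0.7470; r_62 = n·r/(1+(n−1)r) ≈ 0.4572
Length factor from the short form to reach 0.74: n' = 0.74(1 − 0.4572) / [0.4572(1 − 0.74)] ≈ 3.3790
Total items = 3.3790 × 62 = 209.50, rounded up to 210.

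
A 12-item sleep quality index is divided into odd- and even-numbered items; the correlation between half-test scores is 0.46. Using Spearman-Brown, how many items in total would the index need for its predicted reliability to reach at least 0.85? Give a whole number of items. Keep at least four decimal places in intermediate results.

40

Corrected full-test reliability: r_full = 2 × 0.46 / (1 + 0.46) ≈ 0.6301
n = r_tgt(1 − r_full) / [r_full(1 − r_tgt)] = 0.85 × 0.3699 / (0.6301 × 0.15) ≈ 3.3266
Items = 3.3266 × 12 ≈ 39.92 → 40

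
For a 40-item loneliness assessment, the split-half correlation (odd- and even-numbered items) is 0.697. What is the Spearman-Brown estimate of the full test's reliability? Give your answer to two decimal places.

0.82

r_full = 2r_hh / (1 + r_hh) = 2 × 0.697 / (1 + 0.697)
r_full = 1.3940 / 1.6970 ≈ 0.8214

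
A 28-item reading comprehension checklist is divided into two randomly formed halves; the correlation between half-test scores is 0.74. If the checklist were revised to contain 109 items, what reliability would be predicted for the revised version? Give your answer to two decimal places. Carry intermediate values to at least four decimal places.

0.96

Full-test reliability from the split-half r: r_full = 2(0.74)/(1 + 0.74) = 0.8506
Length factor from 28 to 109 items: n = 109/28 = 3.8929
r_new = n·r_full / (1 + (n − 1)·r_full) = 3.3113 / 3.4607 ≈ 0.9568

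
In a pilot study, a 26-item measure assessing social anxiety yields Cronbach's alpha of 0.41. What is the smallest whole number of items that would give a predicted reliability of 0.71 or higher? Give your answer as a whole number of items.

Rearranging the Spearman-Brown formula for n,
n = r_target (1 − r_old) / [ r_old (1 − r_target) ]
n = 0.71(1 − 0.41) / [0.41(1 − 0.71)]
  = 0.4189 / 0.1189 = 3.5231
So the test needs 3.5231 × 26 ≈ 91.60 items; rounding up, 92.

92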